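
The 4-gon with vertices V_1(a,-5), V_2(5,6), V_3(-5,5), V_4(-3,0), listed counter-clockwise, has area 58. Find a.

1

Write out the shoelace sum; only the two edges meeting at V_1 involve a:
2·Area = [((-3)·(-5) − a·0) + (a·6 − 5·(-5))] + 70
       = 6·a + 110 = 116
⇒ a = 1.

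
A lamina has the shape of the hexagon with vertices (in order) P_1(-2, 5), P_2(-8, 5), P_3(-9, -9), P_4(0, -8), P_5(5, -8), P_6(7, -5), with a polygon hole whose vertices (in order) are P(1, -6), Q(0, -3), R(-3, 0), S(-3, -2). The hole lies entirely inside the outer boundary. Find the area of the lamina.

Outer boundary:
Apply Gauss's area formula: 2A = Σ (x_i·y_{i+1} − x_{i+1}·y_i), indices taken mod 6.
Σ = (30) + (117) + (72) + (40) + (31) + (25) = 315
Area = |Σ|/2 = 157.5.
Hole:
Cross-terms: -3, -9, 6, 20  ⇒  Σ = 14
Area = |Σ|/2 = 7.
Net area = 157.5 − 7 = 150.5.

150.5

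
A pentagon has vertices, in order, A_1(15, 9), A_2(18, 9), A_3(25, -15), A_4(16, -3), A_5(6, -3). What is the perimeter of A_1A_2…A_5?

|A_1A_2| = √((3)² + (0)²) = √9 = 3
|A_2A_3| = √((7)² + (-24)²) = √625 = 25
|A_3A_4| = √((-9)² + (12)²) = √225 = 15
|A_4A_5| = √((-10)² + (0)²) = √100 = 10
|A_5A_1| = √((9)² + (12)²) = √225 = 15
Perimeter = 3 + 25 + 15 + 10 + 15 = 68.

68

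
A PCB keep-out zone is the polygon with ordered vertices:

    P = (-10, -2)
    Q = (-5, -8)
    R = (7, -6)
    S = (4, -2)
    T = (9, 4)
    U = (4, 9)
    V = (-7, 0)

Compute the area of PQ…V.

171

Apply Gauss's area formula: 2A = Σ (x_i·y_{i+1} − x_{i+1}·y_i), indices taken mod 7.
P→Q: (-10)(-8) − (-5)(-2) = 70
Q→R: (-5)(-6) − (7)(-8) = 86
R→S: (7)(-2) − (4)(-6) = 10
S→T: (4)(4) − (9)(-2) = 34
T→U: (9)(9) − (4)(4) = 65
U→V: (4)(0) − (-7)(9) = 63
V→P: (-7)(-2) − (-10)(0) = 14
Σ = 342
Area = |Σ|/2 = 171.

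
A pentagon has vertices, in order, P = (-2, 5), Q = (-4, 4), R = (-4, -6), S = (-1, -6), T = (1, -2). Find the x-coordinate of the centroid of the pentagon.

-161/79

Apply the surveyor's formula. First the cross-terms c_i = x_i·y_{i+1} − x_{i+1}·y_i:
  12, 40, 18, 8, 1  ⇒  2A = 79, A = 39.5.
Then Σ (x_i + x_{i+1})·c_i = -483, so x̄ = -483 / (6·39.5) = -161/79.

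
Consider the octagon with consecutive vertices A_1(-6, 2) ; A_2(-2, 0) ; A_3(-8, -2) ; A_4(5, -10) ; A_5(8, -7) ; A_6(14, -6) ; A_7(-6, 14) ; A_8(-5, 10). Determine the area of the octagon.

206.5

Apply the shoelace formula: 2A = Σ (x_i·y_{i+1} − x_{i+1}·y_i), indices taken mod 8.
Cross-terms: 4, 4, 90, 45, 50, 160, 10, 50  ⇒  Σ = 413
Area = |Σ|/2 = 206.5.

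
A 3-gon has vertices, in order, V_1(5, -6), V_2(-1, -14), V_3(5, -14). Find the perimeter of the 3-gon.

|V_1V_2| = √((-6)² + (-8)²) = √100 = 10
|V_2V_3| = √((6)² + (0)²) = √36 = 6
|V_3V_1| = √((0)² + (8)²) = √64 = 8
Perimeter = 10 + 6 + 8 = 24.

24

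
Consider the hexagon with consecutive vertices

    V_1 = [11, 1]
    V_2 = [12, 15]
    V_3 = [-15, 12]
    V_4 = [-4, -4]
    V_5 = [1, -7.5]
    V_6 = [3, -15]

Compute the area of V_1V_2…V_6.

Apply Gauss's area formula: 2A = Σ (x_i·y_{i+1} − x_{i+1}·y_i), indices taken mod 6.
Σ = (153) + (369) + (108) + (34) + (7.5) + (168) = 839.5
Area = |Σ|/2 = 419.75.

419.75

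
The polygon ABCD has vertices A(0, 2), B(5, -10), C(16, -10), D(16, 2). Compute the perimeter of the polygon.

52

|AB| = √((5)² + (-12)²) = √169 = 13
|BC| = √((11)² + (0)²) = √121 = 11
|CD| = √((0)² + (12)²) = √144 = 12
|DA| = √((-16)² + (0)²) = √256 = 16
Perimeter = 13 + 11 + 12 + 16 = 52.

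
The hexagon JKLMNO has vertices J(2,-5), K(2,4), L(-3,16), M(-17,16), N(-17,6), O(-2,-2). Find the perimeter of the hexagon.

68

|JK| = √((0)² + (9)²) = √81 = 9
|KL| = √((-5)² + (12)²) = √169 = 13
|LM| = √((-14)² + (0)²) = √196 = 14
|MN| = √((0)² + (-10)²) = √100 = 10
|NO| = √((15)² + (-8)²) = √289 = 17
|OJ| = √((4)² + (-3)²) = √25 = 5
Perimeter = 9 + 13 + 14 + 10 + 17 + 5 = 68.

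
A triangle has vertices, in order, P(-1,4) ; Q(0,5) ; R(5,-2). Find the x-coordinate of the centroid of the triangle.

Apply the shoelace (surveyor's) formula. First the cross-terms c_i = x_i·y_{i+1} − x_{i+1}·y_i:
  -5, -25, 18  ⇒  2A = -12, A = -6.
Then Σ (x_i + x_{i+1})·c_i = -48, so x̄ = -48 / (6·(-6)) = 4/3.

4/3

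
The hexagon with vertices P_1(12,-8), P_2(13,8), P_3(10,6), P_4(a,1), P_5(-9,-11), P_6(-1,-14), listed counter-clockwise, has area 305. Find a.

Write out the shoelace sum; only the two edges meeting at P_4 involve a:
2·Area = [(10·1 − a·6) + (a·(-11) − (-9)·1)] + 489
       = -17·a + 508 = 610
⇒ a = -6.

-6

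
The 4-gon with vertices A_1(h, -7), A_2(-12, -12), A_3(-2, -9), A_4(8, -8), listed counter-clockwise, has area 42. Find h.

-13

Write out the shoelace sum; only the two edges meeting at A_1 involve h:
2·Area = [(8·(-7) − h·(-8)) + (h·(-12) − (-12)·(-7))] + 172
       = -4·h + 32 = 84
⇒ h = -13.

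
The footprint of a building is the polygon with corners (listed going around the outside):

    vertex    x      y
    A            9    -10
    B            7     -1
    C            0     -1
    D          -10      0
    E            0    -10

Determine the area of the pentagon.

Σ = (61) + (-7) + (-10) + (100) + (90) = 234
Area = |Σ|/2 = 117.

117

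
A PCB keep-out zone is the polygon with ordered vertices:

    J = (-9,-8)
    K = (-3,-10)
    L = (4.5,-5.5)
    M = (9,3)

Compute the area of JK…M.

Apply the surveyor's formula: 2A = Σ (x_i·y_{i+1} − x_{i+1}·y_i), indices taken mod 4.
J→K: (-9)(-10) − (-3)(-8) = 66
K→L: (-3)(-5.5) − (4.5)(-10) = 61.5
L→M: (4.5)(3) − (9)(-5.5) = 63
M→J: (9)(-8) − (-9)(3) = -45
Σ = 145.5
Area = |Σ|/2 = 72.75.

72.75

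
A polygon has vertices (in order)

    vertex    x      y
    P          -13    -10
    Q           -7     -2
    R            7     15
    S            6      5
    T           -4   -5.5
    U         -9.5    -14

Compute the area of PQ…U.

143.125

Apply Gauss's area formula: 2A = Σ (x_i·y_{i+1} − x_{i+1}·y_i), indices taken mod 6.
Σ = (-44) + (-91) + (-55) + (-13) + (3.75) + (-87) = -286.25
Area = |Σ|/2 = 143.125.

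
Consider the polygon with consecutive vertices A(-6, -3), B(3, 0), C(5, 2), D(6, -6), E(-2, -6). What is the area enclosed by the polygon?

52.5

A→B: (-6)(0) − (3)(-3) = 9
B→C: (3)(2) − (5)(0) = 6
C→D: (5)(-6) − (6)(2) = -42
D→E: (6)(-6) − (-2)(-6) = -48
E→A: (-2)(-3) − (-6)(-6) = -30
Σ = -105
Area = |Σ|/2 = 52.5.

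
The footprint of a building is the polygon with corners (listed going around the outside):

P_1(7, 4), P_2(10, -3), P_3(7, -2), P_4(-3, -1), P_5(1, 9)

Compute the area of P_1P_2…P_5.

79

Σ = (-61) + (1) + (-13) + (-26) + (-59) = -158
Area = |Σ|/2 = 79.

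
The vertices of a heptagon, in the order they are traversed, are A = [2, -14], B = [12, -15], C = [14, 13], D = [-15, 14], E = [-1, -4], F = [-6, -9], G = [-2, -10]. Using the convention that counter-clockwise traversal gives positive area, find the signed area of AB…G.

522

Apply the shoelace formula: 2A = Σ (x_i·y_{i+1} − x_{i+1}·y_i), indices taken mod 7.
Σ = (138) + (366) + (391) + (74) + (-15) + (42) + (48) = 1044
Signed area = Σ/2 = 522 (positive ⇒ counter-clockwise traversal).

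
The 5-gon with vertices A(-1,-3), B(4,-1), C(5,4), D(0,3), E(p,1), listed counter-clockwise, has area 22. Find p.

The doubled signed area Σ (x_i y_{i+1} − x_{i+1} y_i) is linear in p.
With p=0 it equals 50; the coefficient of p is -6 (from the two edges through E).
So -6·p + 50 = 2·22 = 44 ⇒ p = 1.

1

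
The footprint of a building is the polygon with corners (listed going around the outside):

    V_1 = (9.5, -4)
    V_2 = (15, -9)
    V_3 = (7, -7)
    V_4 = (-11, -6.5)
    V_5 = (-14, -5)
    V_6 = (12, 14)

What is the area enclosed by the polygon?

Apply Gauss's area formula: 2A = Σ (x_i·y_{i+1} − x_{i+1}·y_i), indices taken mod 6.
Σ = (-25.5) + (-42) + (-122.5) + (-36) + (-136) + (-181) = -543
Area = |Σ|/2 = 271.5.

271.5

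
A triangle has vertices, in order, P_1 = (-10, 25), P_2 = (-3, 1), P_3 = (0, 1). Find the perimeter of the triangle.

54

|P_1P_2| = √((7)² + (-24)²) = √625 = 25
|P_2P_3| = √((3)² + (0)²) = √9 = 3
|P_3P_1| = √((-10)² + (24)²) = √676 = 26
Perimeter = 25 + 3 + 26 = 54.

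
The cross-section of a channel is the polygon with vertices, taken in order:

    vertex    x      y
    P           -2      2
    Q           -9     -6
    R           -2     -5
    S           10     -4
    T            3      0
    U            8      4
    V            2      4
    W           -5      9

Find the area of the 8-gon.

107.5

Apply the shoelace (surveyor's) formula: 2A = Σ (x_i·y_{i+1} − x_{i+1}·y_i), indices taken mod 8.
Σ = (30) + (33) + (58) + (12) + (12) + (24) + (38) + (8) = 215
Area = |Σ|/2 = 107.5.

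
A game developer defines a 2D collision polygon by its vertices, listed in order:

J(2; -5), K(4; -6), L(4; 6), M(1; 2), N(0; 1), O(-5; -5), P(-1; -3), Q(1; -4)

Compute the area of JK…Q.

42

Apply the shoelace (surveyor's) formula: 2A = Σ (x_i·y_{i+1} − x_{i+1}·y_i), indices taken mod 8.
J→K: (2)(-6) − (4)(-5) = 8
K→L: (4)(6) − (4)(-6) = 48
L→M: (4)(2) − (1)(6) = 2
M→N: (1)(1) − (0)(2) = 1
N→O: (0)(-5) − (-5)(1) = 5
O→P: (-5)(-3) − (-1)(-5) = 10
P→Q: (-1)(-4) − (1)(-3) = 7
Q→J: (1)(-5) − (2)(-4) = 3
Σ = 84
Area = |Σ|/2 = 42.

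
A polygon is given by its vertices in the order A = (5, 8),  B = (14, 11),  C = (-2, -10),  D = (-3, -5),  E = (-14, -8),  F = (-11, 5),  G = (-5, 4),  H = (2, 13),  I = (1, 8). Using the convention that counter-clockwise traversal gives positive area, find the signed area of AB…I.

Apply Gauss's area formula: 2A = Σ (x_i·y_{i+1} − x_{i+1}·y_i), indices taken mod 9.
A→B: (5)(11) − (14)(8) = -57
B→C: (14)(-10) − (-2)(11) = -118
C→D: (-2)(-5) − (-3)(-10) = -20
D→E: (-3)(-8) − (-14)(-5) = -46
E→F: (-14)(5) − (-11)(-8) = -158
F→G: (-11)(4) − (-5)(5) = -19
G→H: (-5)(13) − (2)(4) = -73
H→I: (2)(8) − (1)(13) = 3
I→A: (1)(8) − (5)(8) = -32
Σ = -520
Signed area = Σ/2 = -260 (negative ⇒ clockwise traversal).

-260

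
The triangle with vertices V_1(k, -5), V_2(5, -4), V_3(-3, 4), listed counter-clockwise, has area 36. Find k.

Write out the shoelace sum; only the two edges meeting at V_1 involve k:
2·Area = [((-3)·(-5) − k·4) + (k·(-4) − 5·(-5))] + 8
       = -8·k + 48 = 72
⇒ k = -3.

-3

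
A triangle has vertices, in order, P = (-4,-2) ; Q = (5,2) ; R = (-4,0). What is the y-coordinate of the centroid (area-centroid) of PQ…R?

0

Apply the surveyor's formula. First the cross-terms c_i = x_i·y_{i+1} − x_{i+1}·y_i:
  2, 8, 8  ⇒  2A = 18, A = 9.
Then Σ (y_i + y_{i+1})·c_i = 0, so ȳ = 0 / (6·9) = 0.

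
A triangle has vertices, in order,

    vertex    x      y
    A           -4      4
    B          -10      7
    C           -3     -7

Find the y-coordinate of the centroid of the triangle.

4/3

Apply the shoelace (surveyor's) formula. First the cross-terms c_i = x_i·y_{i+1} − x_{i+1}·y_i:
  12, 91, -40  ⇒  2A = 63, A = 31.5.
Then Σ (y_i + y_{i+1})·c_i = 252, so ȳ = 252 / (6·31.5) = 4/3.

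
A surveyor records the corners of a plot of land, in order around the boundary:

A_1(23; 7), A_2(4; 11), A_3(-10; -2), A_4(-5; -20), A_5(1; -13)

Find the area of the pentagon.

454

Apply the shoelace formula: 2A = Σ (x_i·y_{i+1} − x_{i+1}·y_i), indices taken mod 5.
Σ = (225) + (102) + (190) + (85) + (306) = 908
Area = |Σ|/2 = 454.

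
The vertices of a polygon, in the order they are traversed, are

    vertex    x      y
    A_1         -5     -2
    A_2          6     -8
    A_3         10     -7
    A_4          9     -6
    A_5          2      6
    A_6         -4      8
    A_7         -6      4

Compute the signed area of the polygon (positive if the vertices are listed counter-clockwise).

131.5

A_1→A_2: (-5)(-8) − (6)(-2) = 52
A_2→A_3: (6)(-7) − (10)(-8) = 38
A_3→A_4: (10)(-6) − (9)(-7) = 3
A_4→A_5: (9)(6) − (2)(-6) = 66
A_5→A_6: (2)(8) − (-4)(6) = 40
A_6→A_7: (-4)(4) − (-6)(8) = 32
A_7→A_1: (-6)(-2) − (-5)(4) = 32
Σ = 263
Signed area = Σ/2 = 131.5 (positive ⇒ counter-clockwise traversal).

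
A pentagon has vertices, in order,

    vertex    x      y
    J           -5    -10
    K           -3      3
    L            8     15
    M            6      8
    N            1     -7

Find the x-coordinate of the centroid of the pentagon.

Apply the shoelace (surveyor's) formula. First the cross-terms c_i = x_i·y_{i+1} − x_{i+1}·y_i:
  -45, -69, -26, -50, -45  ⇒  2A = -235, A = -117.5.
Then Σ (x_i + x_{i+1})·c_i = -519, so x̄ = -519 / (6·(-117.5)) = 173/235.

173/235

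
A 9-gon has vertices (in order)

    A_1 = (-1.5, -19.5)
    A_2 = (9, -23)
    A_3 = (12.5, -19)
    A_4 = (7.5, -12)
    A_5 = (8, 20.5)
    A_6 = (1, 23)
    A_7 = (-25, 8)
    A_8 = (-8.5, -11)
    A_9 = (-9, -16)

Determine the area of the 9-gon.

Apply Gauss's area formula: 2A = Σ (x_i·y_{i+1} − x_{i+1}·y_i), indices taken mod 9.
A_1→A_2: (-1.5)(-23) − (9)(-19.5) = 210
A_2→A_3: (9)(-19) − (12.5)(-23) = 116.5
A_3→A_4: (12.5)(-12) − (7.5)(-19) = -7.5
A_4→A_5: (7.5)(20.5) − (8)(-12) = 249.75
A_5→A_6: (8)(23) − (1)(20.5) = 163.5
A_6→A_7: (1)(8) − (-25)(23) = 583
A_7→A_8: (-25)(-11) − (-8.5)(8) = 343
A_8→A_9: (-8.5)(-16) − (-9)(-11) = 37
A_9→A_1: (-9)(-19.5) − (-1.5)(-16) = 151.5
Σ = 1846.75
Area = |Σ|/2 = 923.375.

923.375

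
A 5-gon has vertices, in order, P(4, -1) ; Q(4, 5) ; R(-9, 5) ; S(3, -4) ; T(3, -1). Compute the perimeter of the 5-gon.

38

|PQ| = √((0)² + (6)²) = √36 = 6
|QR| = √((-13)² + (0)²) = √169 = 13
|RS| = √((12)² + (-9)²) = √225 = 15
|ST| = √((0)² + (3)²) = √9 = 3
|TP| = √((1)² + (0)²) = √1 = 1
Perimeter = 6 + 13 + 15 + 3 + 1 = 38.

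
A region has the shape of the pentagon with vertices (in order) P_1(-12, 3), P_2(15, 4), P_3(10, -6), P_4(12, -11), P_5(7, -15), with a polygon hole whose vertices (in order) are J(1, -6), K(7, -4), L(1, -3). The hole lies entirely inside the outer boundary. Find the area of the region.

252.5

Outer boundary:
Σ = (-93) + (-130) + (-38) + (-103) + (-159) = -523
Area = |Σ|/2 = 261.5.
Hole:
Σ = (38) + (-17) + (-3) = 18
Area = |Σ|/2 = 9.
Net area = 261.5 − 9 = 252.5.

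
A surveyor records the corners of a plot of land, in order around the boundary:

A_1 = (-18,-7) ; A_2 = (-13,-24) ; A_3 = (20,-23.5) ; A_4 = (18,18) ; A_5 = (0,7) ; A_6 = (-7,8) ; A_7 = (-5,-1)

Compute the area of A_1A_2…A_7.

1074.25

Apply the shoelace (surveyor's) formula: 2A = Σ (x_i·y_{i+1} − x_{i+1}·y_i), indices taken mod 7.
Σ = (341) + (785.5) + (783) + (126) + (49) + (47) + (17) = 2148.5
Area = |Σ|/2 = 1074.25.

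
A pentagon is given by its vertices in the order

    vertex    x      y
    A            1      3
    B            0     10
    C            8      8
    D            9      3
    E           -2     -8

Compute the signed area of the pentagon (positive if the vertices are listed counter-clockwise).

Apply Gauss's area formula: 2A = Σ (x_i·y_{i+1} − x_{i+1}·y_i), indices taken mod 5.
Cross-terms: 10, -80, -48, -66, 2  ⇒  Σ = -182
Signed area = Σ/2 = -91 (negative ⇒ clockwise traversal).

-91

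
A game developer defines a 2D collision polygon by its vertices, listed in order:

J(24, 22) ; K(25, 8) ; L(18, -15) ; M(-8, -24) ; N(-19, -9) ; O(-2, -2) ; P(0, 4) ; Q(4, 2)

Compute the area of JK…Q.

888.5

Apply the shoelace (surveyor's) formula: 2A = Σ (x_i·y_{i+1} − x_{i+1}·y_i), indices taken mod 8.
J→K: (24)(8) − (25)(22) = -358
K→L: (25)(-15) − (18)(8) = -519
L→M: (18)(-24) − (-8)(-15) = -552
M→N: (-8)(-9) − (-19)(-24) = -384
N→O: (-19)(-2) − (-2)(-9) = 20
O→P: (-2)(4) − (0)(-2) = -8
P→Q: (0)(2) − (4)(4) = -16
Q→J: (4)(22) − (24)(2) = 40
Σ = -1777
Area = |Σ|/2 = 888.5.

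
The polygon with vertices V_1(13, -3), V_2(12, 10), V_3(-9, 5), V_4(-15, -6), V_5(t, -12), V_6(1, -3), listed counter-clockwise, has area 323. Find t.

-9

Write out the shoelace sum; only the two edges meeting at V_5 involve t:
2·Area = [((-15)·(-12) − t·(-6)) + (t·(-3) − 1·(-12))] + 481
       = 3·t + 673 = 646
⇒ t = -9.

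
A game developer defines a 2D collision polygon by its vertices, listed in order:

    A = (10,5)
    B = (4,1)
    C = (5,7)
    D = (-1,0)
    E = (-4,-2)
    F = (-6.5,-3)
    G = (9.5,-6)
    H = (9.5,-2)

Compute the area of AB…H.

Apply the shoelace formula: 2A = Σ (x_i·y_{i+1} − x_{i+1}·y_i), indices taken mod 8.
A→B: (10)(1) − (4)(5) = -10
B→C: (4)(7) − (5)(1) = 23
C→D: (5)(0) − (-1)(7) = 7
D→E: (-1)(-2) − (-4)(0) = 2
E→F: (-4)(-3) − (-6.5)(-2) = -1
F→G: (-6.5)(-6) − (9.5)(-3) = 67.5
G→H: (9.5)(-2) − (9.5)(-6) = 38
H→A: (9.5)(5) − (10)(-2) = 67.5
Σ = 194
Area = |Σ|/2 = 97.

97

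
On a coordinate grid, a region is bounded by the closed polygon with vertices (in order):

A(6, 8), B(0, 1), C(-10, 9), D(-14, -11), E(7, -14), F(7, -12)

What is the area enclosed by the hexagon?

Σ = (6) + (10) + (236) + (273) + (14) + (128) = 667
Area = |Σ|/2 = 333.5.

333.5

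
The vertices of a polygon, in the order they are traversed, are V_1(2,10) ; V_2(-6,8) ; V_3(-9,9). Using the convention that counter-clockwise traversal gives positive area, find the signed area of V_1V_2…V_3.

Apply the surveyor's formula: 2A = Σ (x_i·y_{i+1} − x_{i+1}·y_i), indices taken mod 3.
V_1→V_2: (2)(8) − (-6)(10) = 76
V_2→V_3: (-6)(9) − (-9)(8) = 18
V_3→V_1: (-9)(10) − (2)(9) = -108
Σ = -14
Signed area = Σ/2 = -7 (negative ⇒ clockwise traversal).

-7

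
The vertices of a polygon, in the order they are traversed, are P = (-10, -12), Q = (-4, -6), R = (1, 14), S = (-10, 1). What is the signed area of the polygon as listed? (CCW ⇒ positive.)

116.5

Apply the shoelace formula: 2A = Σ (x_i·y_{i+1} − x_{i+1}·y_i), indices taken mod 4.
P→Q: (-10)(-6) − (-4)(-12) = 12
Q→R: (-4)(14) − (1)(-6) = -50
R→S: (1)(1) − (-10)(14) = 141
S→P: (-10)(-12) − (-10)(1) = 130
Σ = 233
Signed area = Σ/2 = 116.5 (positive ⇒ counter-clockwise traversal).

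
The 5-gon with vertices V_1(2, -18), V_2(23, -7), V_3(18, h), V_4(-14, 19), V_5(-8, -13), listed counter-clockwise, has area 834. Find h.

Write out the shoelace sum; only the two edges meeting at V_3 involve h:
2·Area = [(23·h − 18·(-7)) + (18·19 − (-14)·h)] + 904
       = 37·h + 1372 = 1668
⇒ h = 8.

8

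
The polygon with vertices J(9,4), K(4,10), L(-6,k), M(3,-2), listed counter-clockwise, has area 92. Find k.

8

The doubled signed area Σ (x_i y_{i+1} − x_{i+1} y_i) is linear in k.
With k=0 it equals 176; the coefficient of k is 1 (from the two edges through L).
So 1·k + 176 = 2·92 = 184 ⇒ k = 8.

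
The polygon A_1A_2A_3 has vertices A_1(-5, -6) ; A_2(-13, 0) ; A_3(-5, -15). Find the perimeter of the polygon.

|A_1A_2| = √((-8)² + (6)²) = √100 = 10
|A_2A_3| = √((8)² + (-15)²) = √289 = 17
|A_3A_1| = √((0)² + (9)²) = √81 = 9
Perimeter = 10 + 17 + 9 = 36.

36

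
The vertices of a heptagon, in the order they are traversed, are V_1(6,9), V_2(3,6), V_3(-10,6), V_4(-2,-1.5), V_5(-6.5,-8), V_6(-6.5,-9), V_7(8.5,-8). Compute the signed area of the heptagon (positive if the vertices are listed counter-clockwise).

189.875

V_1→V_2: (6)(6) − (3)(9) = 9
V_2→V_3: (3)(6) − (-10)(6) = 78
V_3→V_4: (-10)(-1.5) − (-2)(6) = 27
V_4→V_5: (-2)(-8) − (-6.5)(-1.5) = 6.25
V_5→V_6: (-6.5)(-9) − (-6.5)(-8) = 6.5
V_6→V_7: (-6.5)(-8) − (8.5)(-9) = 128.5
V_7→V_1: (8.5)(9) − (6)(-8) = 124.5
Σ = 379.75
Signed area = Σ/2 = 189.875 (positive ⇒ counter-clockwise traversal).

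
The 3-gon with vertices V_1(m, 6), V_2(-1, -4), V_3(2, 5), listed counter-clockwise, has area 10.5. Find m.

0

The doubled signed area Σ (x_i y_{i+1} − x_{i+1} y_i) is linear in m.
With m=0 it equals 21; the coefficient of m is -9 (from the two edges through V_1).
So -9·m + 21 = 2·10.5 = 21 ⇒ m = 0.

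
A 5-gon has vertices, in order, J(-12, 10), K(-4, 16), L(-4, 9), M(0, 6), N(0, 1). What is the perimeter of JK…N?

42

|JK| = √((8)² + (6)²) = √100 = 10
|KL| = √((0)² + (-7)²) = √49 = 7
|LM| = √((4)² + (-3)²) = √25 = 5
|MN| = √((0)² + (-5)²) = √25 = 5
|NJ| = √((-12)² + (9)²) = √225 = 15
Perimeter = 10 + 7 + 5 + 5 + 15 = 42.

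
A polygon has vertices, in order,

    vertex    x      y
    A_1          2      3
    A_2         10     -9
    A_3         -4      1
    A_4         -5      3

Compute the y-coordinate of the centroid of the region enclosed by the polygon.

-19/17

Apply Gauss's area formula. First the cross-terms c_i = x_i·y_{i+1} − x_{i+1}·y_i:
  -48, -26, -7, -21  ⇒  2A = -102, A = -51.
Then Σ (y_i + y_{i+1})·c_i = 342, so ȳ = 342 / (6·(-51)) = -19/17.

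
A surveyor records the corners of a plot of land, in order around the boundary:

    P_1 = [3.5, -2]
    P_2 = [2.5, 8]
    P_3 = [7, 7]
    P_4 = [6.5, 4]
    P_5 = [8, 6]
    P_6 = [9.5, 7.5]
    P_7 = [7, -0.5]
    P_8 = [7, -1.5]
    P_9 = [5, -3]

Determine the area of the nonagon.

45.125

Apply Gauss's area formula: 2A = Σ (x_i·y_{i+1} − x_{i+1}·y_i), indices taken mod 9.
P_1→P_2: (3.5)(8) − (2.5)(-2) = 33
P_2→P_3: (2.5)(7) − (7)(8) = -38.5
P_3→P_4: (7)(4) − (6.5)(7) = -17.5
P_4→P_5: (6.5)(6) − (8)(4) = 7
P_5→P_6: (8)(7.5) − (9.5)(6) = 3
P_6→P_7: (9.5)(-0.5) − (7)(7.5) = -57.25
P_7→P_8: (7)(-1.5) − (7)(-0.5) = -7
P_8→P_9: (7)(-3) − (5)(-1.5) = -13.5
P_9→P_1: (5)(-2) − (3.5)(-3) = 0.5
Σ = -90.25
Area = |Σ|/2 = 45.125.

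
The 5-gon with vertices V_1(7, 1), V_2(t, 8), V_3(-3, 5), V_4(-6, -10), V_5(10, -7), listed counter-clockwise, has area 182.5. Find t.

6

The doubled signed area Σ (x_i y_{i+1} − x_{i+1} y_i) is linear in t.
With t=0 it equals 341; the coefficient of t is 4 (from the two edges through V_2).
So 4·t + 341 = 2·182.5 = 365 ⇒ t = 6.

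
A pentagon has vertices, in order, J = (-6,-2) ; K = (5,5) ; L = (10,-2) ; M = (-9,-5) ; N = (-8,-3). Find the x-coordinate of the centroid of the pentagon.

233/163

Apply the shoelace (surveyor's) formula. First the cross-terms c_i = x_i·y_{i+1} − x_{i+1}·y_i:
  -20, -60, -68, -13, -2  ⇒  2A = -163, A = -81.5.
Then Σ (x_i + x_{i+1})·c_i = -699, so x̄ = -699 / (6·(-81.5)) = 233/163.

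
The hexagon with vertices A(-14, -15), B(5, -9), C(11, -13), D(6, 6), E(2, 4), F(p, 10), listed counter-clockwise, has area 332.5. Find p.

-6

Write out the shoelace sum; only the two edges meeting at F involve p:
2·Area = [(2·10 − p·4) + (p·(-15) − (-14)·10)] + 391
       = -19·p + 551 = 665
⇒ p = -6.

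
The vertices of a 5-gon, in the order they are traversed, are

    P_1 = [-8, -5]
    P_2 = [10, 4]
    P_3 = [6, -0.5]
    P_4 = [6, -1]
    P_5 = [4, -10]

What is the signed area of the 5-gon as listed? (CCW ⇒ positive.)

-85

Apply Gauss's area formula: 2A = Σ (x_i·y_{i+1} − x_{i+1}·y_i), indices taken mod 5.
Σ = (18) + (-29) + (-3) + (-56) + (-100) = -170
Signed area = Σ/2 = -85 (negative ⇒ clockwise traversal).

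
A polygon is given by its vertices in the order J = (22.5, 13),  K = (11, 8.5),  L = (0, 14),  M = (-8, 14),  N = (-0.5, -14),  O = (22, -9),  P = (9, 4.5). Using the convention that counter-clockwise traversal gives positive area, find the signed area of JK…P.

470.75

Apply Gauss's area formula: 2A = Σ (x_i·y_{i+1} − x_{i+1}·y_i), indices taken mod 7.
Σ = (48.25) + (154) + (112) + (119) + (312.5) + (180) + (15.75) = 941.5
Signed area = Σ/2 = 470.75 (positive ⇒ counter-clockwise traversal).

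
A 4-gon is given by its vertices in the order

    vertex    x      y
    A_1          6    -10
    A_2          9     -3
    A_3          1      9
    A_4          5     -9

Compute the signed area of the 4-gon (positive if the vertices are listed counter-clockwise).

53

Apply the shoelace (surveyor's) formula: 2A = Σ (x_i·y_{i+1} − x_{i+1}·y_i), indices taken mod 4.
Σ = (72) + (84) + (-54) + (4) = 106
Signed area = Σ/2 = 53 (positive ⇒ counter-clockwise traversal).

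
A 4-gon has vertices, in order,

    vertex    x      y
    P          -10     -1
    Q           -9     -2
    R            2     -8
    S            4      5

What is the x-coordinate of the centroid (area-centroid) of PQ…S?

Apply the shoelace (surveyor's) formula. First the cross-terms c_i = x_i·y_{i+1} − x_{i+1}·y_i:
  11, 76, 42, 46  ⇒  2A = 175, A = 87.5.
Then Σ (x_i + x_{i+1})·c_i = -765, so x̄ = -765 / (6·87.5) = -51/35.

-51/35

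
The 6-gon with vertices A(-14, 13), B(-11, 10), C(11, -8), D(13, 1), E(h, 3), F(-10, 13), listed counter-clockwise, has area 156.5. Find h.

Write out the shoelace sum; only the two edges meeting at E involve h:
2·Area = [(13·3 − h·1) + (h·13 − (-10)·3)] + 148
       = 12·h + 217 = 313
⇒ h = 8.

8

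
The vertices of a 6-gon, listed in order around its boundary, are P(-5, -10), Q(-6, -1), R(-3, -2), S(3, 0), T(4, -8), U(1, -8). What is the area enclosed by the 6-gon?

69

Σ = (-55) + (9) + (6) + (-24) + (-24) + (-50) = -138
Area = |Σ|/2 = 69.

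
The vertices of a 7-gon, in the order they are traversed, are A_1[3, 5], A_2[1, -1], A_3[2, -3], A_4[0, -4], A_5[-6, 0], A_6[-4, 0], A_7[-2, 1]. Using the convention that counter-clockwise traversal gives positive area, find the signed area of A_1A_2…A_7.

-29

Cross-terms: -8, -1, -8, -24, 0, -4, -13  ⇒  Σ = -58
Signed area = Σ/2 = -29 (negative ⇒ clockwise traversal).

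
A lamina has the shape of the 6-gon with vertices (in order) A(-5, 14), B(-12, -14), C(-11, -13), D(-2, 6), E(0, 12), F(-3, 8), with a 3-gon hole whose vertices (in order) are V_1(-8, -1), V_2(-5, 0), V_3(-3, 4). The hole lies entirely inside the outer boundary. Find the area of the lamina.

Outer boundary:
Σ = (238) + (2) + (-92) + (-24) + (36) + (-2) = 158
Area = |Σ|/2 = 79.
Hole:
Apply Gauss's area formula: 2A = Σ (x_i·y_{i+1} − x_{i+1}·y_i), indices taken mod 3.
Σ = (-5) + (-20) + (35) = 10
Area = |Σ|/2 = 5.
Net area = 79 − 5 = 74.

74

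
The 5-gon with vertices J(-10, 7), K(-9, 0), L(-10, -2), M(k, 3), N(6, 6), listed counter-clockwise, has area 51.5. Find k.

-4

The doubled signed area Σ (x_i y_{i+1} − x_{i+1} y_i) is linear in k.
With k=0 it equals 135; the coefficient of k is 8 (from the two edges through M).
So 8·k + 135 = 2·51.5 = 103 ⇒ k = -4.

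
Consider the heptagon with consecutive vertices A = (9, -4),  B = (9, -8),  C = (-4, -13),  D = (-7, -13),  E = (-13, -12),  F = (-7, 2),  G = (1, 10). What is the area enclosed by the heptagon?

Cross-terms: -36, -149, -39, -85, -110, -72, -94  ⇒  Σ = -585
Area = |Σ|/2 = 292.5.

292.5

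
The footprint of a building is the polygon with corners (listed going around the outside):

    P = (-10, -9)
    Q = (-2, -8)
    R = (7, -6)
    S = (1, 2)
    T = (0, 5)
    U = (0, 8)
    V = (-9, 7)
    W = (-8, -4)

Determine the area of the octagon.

175.5

Apply the shoelace formula: 2A = Σ (x_i·y_{i+1} − x_{i+1}·y_i), indices taken mod 8.
Cross-terms: 62, 68, 20, 5, 0, 72, 92, 32  ⇒  Σ = 351
Area = |Σ|/2 = 175.5.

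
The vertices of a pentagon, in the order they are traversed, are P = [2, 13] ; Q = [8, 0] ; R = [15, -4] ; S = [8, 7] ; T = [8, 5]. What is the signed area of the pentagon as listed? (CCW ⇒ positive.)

Cross-terms: -104, -32, 137, -16, 94  ⇒  Σ = 79
Signed area = Σ/2 = 39.5 (positive ⇒ counter-clockwise traversal).

39.5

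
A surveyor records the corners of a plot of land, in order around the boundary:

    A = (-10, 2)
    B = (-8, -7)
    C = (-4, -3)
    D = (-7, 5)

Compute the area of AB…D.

38.5

Apply the shoelace (surveyor's) formula: 2A = Σ (x_i·y_{i+1} − x_{i+1}·y_i), indices taken mod 4.
Cross-terms: 86, -4, -41, 36  ⇒  Σ = 77
Area = |Σ|/2 = 38.5.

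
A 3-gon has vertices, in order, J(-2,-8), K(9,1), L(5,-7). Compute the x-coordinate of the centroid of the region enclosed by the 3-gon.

Apply the shoelace (surveyor's) formula. First the cross-terms c_i = x_i·y_{i+1} − x_{i+1}·y_i:
  70, -68, -54  ⇒  2A = -52, A = -26.
Then Σ (x_i + x_{i+1})·c_i = -624, so x̄ = -624 / (6·(-26)) = 4.

4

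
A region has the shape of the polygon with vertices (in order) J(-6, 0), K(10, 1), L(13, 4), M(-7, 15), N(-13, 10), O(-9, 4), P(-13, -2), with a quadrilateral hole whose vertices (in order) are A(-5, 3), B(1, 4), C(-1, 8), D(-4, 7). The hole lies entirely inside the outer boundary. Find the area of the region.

214

Outer boundary:
Apply the shoelace formula: 2A = Σ (x_i·y_{i+1} − x_{i+1}·y_i), indices taken mod 7.
Σ = (-6) + (27) + (223) + (125) + (38) + (70) + (-12) = 465
Area = |Σ|/2 = 232.5.
Hole:
Σ = (-23) + (12) + (25) + (23) = 37
Area = |Σ|/2 = 18.5.
Net area = 232.5 − 18.5 = 214.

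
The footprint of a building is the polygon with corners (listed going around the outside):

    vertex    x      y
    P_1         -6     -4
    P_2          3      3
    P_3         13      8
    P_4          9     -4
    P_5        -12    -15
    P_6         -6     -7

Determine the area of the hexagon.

Σ = (-6) + (-15) + (-124) + (-183) + (-6) + (-18) = -352
Area = |Σ|/2 = 176.

176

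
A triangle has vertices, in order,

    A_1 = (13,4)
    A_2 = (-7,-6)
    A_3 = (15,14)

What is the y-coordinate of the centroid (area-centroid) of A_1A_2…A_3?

Apply Gauss's area formula. First the cross-terms c_i = x_i·y_{i+1} − x_{i+1}·y_i:
  -50, -8, -122  ⇒  2A = -180, A = -90.
Then Σ (y_i + y_{i+1})·c_i = -2160, so ȳ = -2160 / (6·(-90)) = 4.

4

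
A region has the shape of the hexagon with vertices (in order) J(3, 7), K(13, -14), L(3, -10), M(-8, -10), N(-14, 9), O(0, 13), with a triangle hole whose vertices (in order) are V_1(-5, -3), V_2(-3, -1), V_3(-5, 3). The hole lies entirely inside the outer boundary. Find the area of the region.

376

Outer boundary:
Apply the shoelace (surveyor's) formula: 2A = Σ (x_i·y_{i+1} − x_{i+1}·y_i), indices taken mod 6.
Σ = (-133) + (-88) + (-110) + (-212) + (-182) + (-39) = -764
Area = |Σ|/2 = 382.
Hole:
Apply the surveyor's formula: 2A = Σ (x_i·y_{i+1} − x_{i+1}·y_i), indices taken mod 3.
V_1→V_2: (-5)(-1) − (-3)(-3) = -4
V_2→V_3: (-3)(3) − (-5)(-1) = -14
V_3→V_1: (-5)(-3) − (-5)(3) = 30
Σ = 12
Area = |Σ|/2 = 6.
Net area = 382 − 6 = 376.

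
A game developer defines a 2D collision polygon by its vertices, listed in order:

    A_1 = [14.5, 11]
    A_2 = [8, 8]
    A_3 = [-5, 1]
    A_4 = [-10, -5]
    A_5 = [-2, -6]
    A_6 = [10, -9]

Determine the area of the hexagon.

Apply the shoelace formula: 2A = Σ (x_i·y_{i+1} − x_{i+1}·y_i), indices taken mod 6.
Cross-terms: 28, 48, 35, 50, 78, 240.5  ⇒  Σ = 479.5
Area = |Σ|/2 = 239.75.

239.75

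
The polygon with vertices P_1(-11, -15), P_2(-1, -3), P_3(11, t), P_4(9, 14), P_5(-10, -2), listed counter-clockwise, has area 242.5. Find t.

Write out the shoelace sum; only the two edges meeting at P_3 involve t:
2·Area = [((-1)·t − 11·(-3)) + (11·14 − 9·t)] + 268
       = -10·t + 455 = 485
⇒ t = -3.

-3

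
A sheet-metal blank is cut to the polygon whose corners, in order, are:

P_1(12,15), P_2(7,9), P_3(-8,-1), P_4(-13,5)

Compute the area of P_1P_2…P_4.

120

Σ = (3) + (65) + (-53) + (-255) = -240
Area = |Σ|/2 = 120.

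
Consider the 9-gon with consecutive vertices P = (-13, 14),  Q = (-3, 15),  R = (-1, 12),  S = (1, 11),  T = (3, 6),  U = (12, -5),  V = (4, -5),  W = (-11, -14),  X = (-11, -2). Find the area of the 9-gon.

387

Σ = (-153) + (-21) + (-23) + (-27) + (-87) + (-40) + (-111) + (-132) + (-180) = -774
Area = |Σ|/2 = 387.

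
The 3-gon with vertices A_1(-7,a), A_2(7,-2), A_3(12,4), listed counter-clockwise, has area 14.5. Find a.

The doubled signed area Σ (x_i y_{i+1} − x_{i+1} y_i) is linear in a.
With a=0 it equals 94; the coefficient of a is 5 (from the two edges through A_1).
So 5·a + 94 = 2·14.5 = 29 ⇒ a = -13.

-13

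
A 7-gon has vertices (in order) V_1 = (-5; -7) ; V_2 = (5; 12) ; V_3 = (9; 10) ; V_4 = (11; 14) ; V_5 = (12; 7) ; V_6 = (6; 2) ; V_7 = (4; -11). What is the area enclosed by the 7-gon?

Σ = (-25) + (-58) + (16) + (-91) + (-18) + (-74) + (-83) = -333
Area = |Σ|/2 = 166.5.

166.5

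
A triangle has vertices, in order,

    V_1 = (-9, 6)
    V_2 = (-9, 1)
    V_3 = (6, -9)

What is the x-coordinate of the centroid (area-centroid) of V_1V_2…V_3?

Apply the shoelace formula. First the cross-terms c_i = x_i·y_{i+1} − x_{i+1}·y_i:
  45, 75, -45  ⇒  2A = 75, A = 37.5.
Then Σ (x_i + x_{i+1})·c_i = -900, so x̄ = -900 / (6·37.5) = -4.

-4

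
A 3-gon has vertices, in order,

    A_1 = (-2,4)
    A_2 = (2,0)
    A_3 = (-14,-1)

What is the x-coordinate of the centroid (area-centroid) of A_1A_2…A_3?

-14/3

Apply the shoelace formula. First the cross-terms c_i = x_i·y_{i+1} − x_{i+1}·y_i:
  -8, -2, -58  ⇒  2A = -68, A = -34.
Then Σ (x_i + x_{i+1})·c_i = 952, so x̄ = 952 / (6·(-34)) = -14/3.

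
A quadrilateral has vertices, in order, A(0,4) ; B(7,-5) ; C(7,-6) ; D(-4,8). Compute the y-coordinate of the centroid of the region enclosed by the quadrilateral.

Apply the shoelace formula. First the cross-terms c_i = x_i·y_{i+1} − x_{i+1}·y_i:
  -28, -7, 32, -16  ⇒  2A = -19, A = -9.5.
Then Σ (y_i + y_{i+1})·c_i = -23, so ȳ = -23 / (6·(-9.5)) = 23/57.

23/57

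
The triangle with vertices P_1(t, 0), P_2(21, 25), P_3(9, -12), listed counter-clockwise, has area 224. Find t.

Write out the shoelace sum; only the two edges meeting at P_1 involve t:
2·Area = [(9·0 − t·(-12)) + (t·25 − 21·0)] + -477
       = 37·t + -477 = 448
⇒ t = 25.

25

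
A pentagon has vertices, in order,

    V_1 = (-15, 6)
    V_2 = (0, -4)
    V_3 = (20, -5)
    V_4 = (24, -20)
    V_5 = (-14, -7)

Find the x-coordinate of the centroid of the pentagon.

Apply the shoelace (surveyor's) formula. First the cross-terms c_i = x_i·y_{i+1} − x_{i+1}·y_i:
  60, 80, -280, -448, -189  ⇒  2A = -777, A = -388.5.
Then Σ (x_i + x_{i+1})·c_i = -10619, so x̄ = -10619 / (6·(-388.5)) = 41/9.

41/9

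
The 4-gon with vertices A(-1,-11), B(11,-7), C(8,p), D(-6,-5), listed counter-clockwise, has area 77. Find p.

-3

The doubled signed area Σ (x_i y_{i+1} − x_{i+1} y_i) is linear in p.
With p=0 it equals 205; the coefficient of p is 17 (from the two edges through C).
So 17·p + 205 = 2·77 = 154 ⇒ p = -3.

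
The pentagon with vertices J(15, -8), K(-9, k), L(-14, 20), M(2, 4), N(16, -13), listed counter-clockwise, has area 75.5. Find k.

Write out the shoelace sum; only the two edges meeting at K involve k:
2·Area = [(15·k − (-9)·(-8)) + ((-9)·20 − (-14)·k)] + -119
       = 29·k + -371 = 151
⇒ k = 18.

18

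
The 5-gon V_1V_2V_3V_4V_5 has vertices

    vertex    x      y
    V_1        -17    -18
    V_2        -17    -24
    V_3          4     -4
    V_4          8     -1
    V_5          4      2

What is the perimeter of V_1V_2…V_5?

74

|V_1V_2| = √((0)² + (-6)²) = √36 = 6
|V_2V_3| = √((21)² + (20)²) = √841 = 29
|V_3V_4| = √((4)² + (3)²) = √25 = 5
|V_4V_5| = √((-4)² + (3)²) = √25 = 5
|V_5V_1| = √((-21)² + (-20)²) = √841 = 29
Perimeter = 6 + 29 + 5 + 5 + 29 = 74.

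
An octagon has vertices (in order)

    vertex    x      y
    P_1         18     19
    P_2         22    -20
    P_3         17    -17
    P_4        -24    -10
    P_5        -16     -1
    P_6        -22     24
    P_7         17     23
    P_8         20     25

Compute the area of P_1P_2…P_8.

Σ = (-778) + (-34) + (-578) + (-136) + (-406) + (-914) + (-35) + (-70) = -2951
Area = |Σ|/2 = 1475.5.

1475.5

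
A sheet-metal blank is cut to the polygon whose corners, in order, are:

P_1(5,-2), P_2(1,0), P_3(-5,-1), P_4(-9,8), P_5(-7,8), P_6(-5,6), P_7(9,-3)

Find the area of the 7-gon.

54

P_1→P_2: (5)(0) − (1)(-2) = 2
P_2→P_3: (1)(-1) − (-5)(0) = -1
P_3→P_4: (-5)(8) − (-9)(-1) = -49
P_4→P_5: (-9)(8) − (-7)(8) = -16
P_5→P_6: (-7)(6) − (-5)(8) = -2
P_6→P_7: (-5)(-3) − (9)(6) = -39
P_7→P_1: (9)(-2) − (5)(-3) = -3
Σ = -108
Area = |Σ|/2 = 54.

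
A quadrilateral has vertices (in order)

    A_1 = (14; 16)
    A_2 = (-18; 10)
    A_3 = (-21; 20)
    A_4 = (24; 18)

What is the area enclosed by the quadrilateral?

A_1→A_2: (14)(10) − (-18)(16) = 428
A_2→A_3: (-18)(20) − (-21)(10) = -150
A_3→A_4: (-21)(18) − (24)(20) = -858
A_4→A_1: (24)(16) − (14)(18) = 132
Σ = -448
Area = |Σ|/2 = 224.

224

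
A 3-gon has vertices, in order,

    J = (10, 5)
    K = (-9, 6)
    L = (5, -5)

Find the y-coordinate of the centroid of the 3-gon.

2

Apply the shoelace formula. First the cross-terms c_i = x_i·y_{i+1} − x_{i+1}·y_i:
  105, 15, 75  ⇒  2A = 195, A = 97.5.
Then Σ (y_i + y_{i+1})·c_i = 1170, so ȳ = 1170 / (6·97.5) = 2.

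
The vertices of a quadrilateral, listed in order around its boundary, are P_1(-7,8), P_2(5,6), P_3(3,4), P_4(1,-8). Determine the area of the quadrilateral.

78

Apply the shoelace formula: 2A = Σ (x_i·y_{i+1} − x_{i+1}·y_i), indices taken mod 4.
Σ = (-82) + (2) + (-28) + (-48) = -156
Area = |Σ|/2 = 78.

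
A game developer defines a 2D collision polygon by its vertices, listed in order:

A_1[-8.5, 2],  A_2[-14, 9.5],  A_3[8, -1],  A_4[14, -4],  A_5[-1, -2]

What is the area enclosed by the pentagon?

Σ = (-52.75) + (-62) + (-18) + (-32) + (-19) = -183.75
Area = |Σ|/2 = 91.875.

91.875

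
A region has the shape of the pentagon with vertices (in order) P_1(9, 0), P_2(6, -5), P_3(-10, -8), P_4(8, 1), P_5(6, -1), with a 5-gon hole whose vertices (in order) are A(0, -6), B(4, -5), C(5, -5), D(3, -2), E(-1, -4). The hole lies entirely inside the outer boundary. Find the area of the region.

Outer boundary:
Apply the shoelace (surveyor's) formula: 2A = Σ (x_i·y_{i+1} − x_{i+1}·y_i), indices taken mod 5.
Cross-terms: -45, -98, 54, -14, 9  ⇒  Σ = -94
Area = |Σ|/2 = 47.
Hole:
Σ = (24) + (5) + (5) + (-14) + (6) = 26
Area = |Σ|/2 = 13.
Net area = 47 − 13 = 34.

34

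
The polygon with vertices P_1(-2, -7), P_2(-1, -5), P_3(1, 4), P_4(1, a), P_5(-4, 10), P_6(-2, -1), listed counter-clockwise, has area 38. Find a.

6

Write out the shoelace sum; only the two edges meeting at P_4 involve a:
2·Area = [(1·a − 1·4) + (1·10 − (-4)·a)] + 40
       = 5·a + 46 = 76
⇒ a = 6.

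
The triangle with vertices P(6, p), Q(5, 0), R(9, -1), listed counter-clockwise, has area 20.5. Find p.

Write out the shoelace sum; only the two edges meeting at P involve p:
2·Area = [(9·p − 6·(-1)) + (6·0 − 5·p)] + -5
       = 4·p + 1 = 41
⇒ p = 10.

10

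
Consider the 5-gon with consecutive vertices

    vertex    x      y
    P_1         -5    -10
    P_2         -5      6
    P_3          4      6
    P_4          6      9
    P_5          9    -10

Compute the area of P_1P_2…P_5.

207.5

Apply the shoelace (surveyor's) formula: 2A = Σ (x_i·y_{i+1} − x_{i+1}·y_i), indices taken mod 5.
P_1→P_2: (-5)(6) − (-5)(-10) = -80
P_2→P_3: (-5)(6) − (4)(6) = -54
P_3→P_4: (4)(9) − (6)(6) = 0
P_4→P_5: (6)(-10) − (9)(9) = -141
P_5→P_1: (9)(-10) − (-5)(-10) = -140
Σ = -415
Area = |Σ|/2 = 207.5.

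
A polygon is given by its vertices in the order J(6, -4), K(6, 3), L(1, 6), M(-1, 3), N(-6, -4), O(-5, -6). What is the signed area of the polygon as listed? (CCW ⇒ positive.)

Apply Gauss's area formula: 2A = Σ (x_i·y_{i+1} − x_{i+1}·y_i), indices taken mod 6.
Σ = (42) + (33) + (9) + (22) + (16) + (56) = 178
Signed area = Σ/2 = 89 (positive ⇒ counter-clockwise traversal).

89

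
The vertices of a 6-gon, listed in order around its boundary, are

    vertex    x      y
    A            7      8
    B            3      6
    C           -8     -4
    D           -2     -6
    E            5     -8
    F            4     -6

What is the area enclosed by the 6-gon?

Apply the shoelace (surveyor's) formula: 2A = Σ (x_i·y_{i+1} − x_{i+1}·y_i), indices taken mod 6.
A→B: (7)(6) − (3)(8) = 18
B→C: (3)(-4) − (-8)(6) = 36
C→D: (-8)(-6) − (-2)(-4) = 40
D→E: (-2)(-8) − (5)(-6) = 46
E→F: (5)(-6) − (4)(-8) = 2
F→A: (4)(8) − (7)(-6) = 74
Σ = 216
Area = |Σ|/2 = 108.

108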